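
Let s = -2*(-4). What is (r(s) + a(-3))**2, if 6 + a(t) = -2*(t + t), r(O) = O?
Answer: 196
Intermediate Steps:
s = 8
a(t) = -6 - 4*t (a(t) = -6 - 2*(t + t) = -6 - 4*t)
(r(s) + a(-3))**2 = (8 + (-6 - 4*(-3)))**2 = (8 + (-6 + 12))**2 = (8 + 6)**2 = 14**2 = 196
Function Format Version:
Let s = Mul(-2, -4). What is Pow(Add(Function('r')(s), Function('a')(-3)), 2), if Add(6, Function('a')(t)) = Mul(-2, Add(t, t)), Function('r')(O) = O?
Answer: 196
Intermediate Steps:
s = 8
Function('a')(t) = Add(-6, Mul(-4, t)) (Function('a')(t) = Add(-6, Mul(-2, Add(t, t))) = Add(-6, Mul(-2, Mul(2, t))) = Add(-6, Mul(-4, t)))
Pow(Add(Function('r')(s), Function('a')(-3)), 2) = Pow(Add(8, Add(-6, Mul(-4, -3))), 2) = Pow(Add(8, Add(-6, 12)), 2) = Pow(Add(8, 6), 2) = Pow(14, 2) = 196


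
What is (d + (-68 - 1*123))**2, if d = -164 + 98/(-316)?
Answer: 3151587321/24964 ≈ 1.2625e+5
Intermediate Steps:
d = -25961/158 (d = -164 + 98*(-1/316) = -164 - 49/158 = -25961/158 ≈ -164.31)
(d + (-68 - 1*123))**2 = (-25961/158 + (-68 - 1*123))**2 = (-25961/158 + (-68 - 123))**2 = (-25961/158 - 191)**2 = (-56139/158)**2 = 3151587321/24964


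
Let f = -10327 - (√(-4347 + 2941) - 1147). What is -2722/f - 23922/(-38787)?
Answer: 497534331942/544788018887 - 1361*I*√1406/42136903 ≈ 0.91326 - 0.0012111*I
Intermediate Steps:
f = -9180 - I*√1406 (f = -10327 - (√(-1406) - 1147) = -10327 - (I*√1406 - 1147) = -10327 - (-1147 + I*√1406) = -10327 + (1147 - I*√1406) = -9180 - I*√1406 ≈ -9180.0 - 37.497*I)
-2722/f - 23922/(-38787) = -2722/(-9180 - I*√1406) - 23922/(-38787) = -2722/(-9180 - I*√1406) - 23922*(-1/38787) = -2722/(-9180 - I*√1406) + 7974/12929 = 7974/12929 - 2722/(-9180 - I*√1406)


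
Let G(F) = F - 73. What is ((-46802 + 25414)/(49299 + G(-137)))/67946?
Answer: -10694/1667700597 ≈ -6.4124e-6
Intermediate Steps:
G(F) = -73 + F
((-46802 + 25414)/(49299 + G(-137)))/67946 = ((-46802 + 25414)/(49299 + (-73 - 137)))/67946 = -21388/(49299 - 210)*(1/67946) = -21388/49089*(1/67946) = -21388*1/49089*(1/67946) = -21388/49089*1/67946 = -10694/1667700597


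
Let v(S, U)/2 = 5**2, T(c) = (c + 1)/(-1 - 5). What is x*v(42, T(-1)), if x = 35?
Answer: 1750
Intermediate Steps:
T(c) = -1/6 - c/6 (T(c) = (1 + c)/(-6) = (1 + c)*(-1/6) = -1/6 - c/6)
v(S, U) = 50 (v(S, U) = 2*5**2 = 2*25 = 50)
x*v(42, T(-1)) = 35*50 = 1750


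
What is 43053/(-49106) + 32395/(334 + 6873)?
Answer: 1280505899/353906942 ≈ 3.6182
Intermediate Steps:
43053/(-49106) + 32395/(334 + 6873) = 43053*(-1/49106) + 32395/7207 = -43053/49106 + 32395*(1/7207) = -43053/49106 + 32395/7207 = 1280505899/353906942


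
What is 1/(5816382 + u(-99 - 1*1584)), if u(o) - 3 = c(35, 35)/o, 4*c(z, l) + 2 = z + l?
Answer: 99/575822114 ≈ 1.7193e-7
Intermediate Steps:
c(z, l) = -½ + l/4 + z/4 (c(z, l) = -½ + (z + l)/4 = -½ + (l + z)/4 = -½ + (l/4 + z/4) = -½ + l/4 + z/4)
u(o) = 3 + 17/o (u(o) = 3 + (-½ + (¼)*35 + (¼)*35)/o = 3 + (-½ + 35/4 + 35/4)/o = 3 + 17/o)
1/(5816382 + u(-99 - 1*1584)) = 1/(5816382 + (3 + 17/(-99 - 1*1584))) = 1/(5816382 + (3 + 17/(-99 - 1584))) = 1/(5816382 + (3 + 17/(-1683))) = 1/(5816382 + (3 + 17*(-1/1683))) = 1/(5816382 + (3 - 1/99)) = 1/(5816382 + 296/99) = 1/(575822114/99) = 99/575822114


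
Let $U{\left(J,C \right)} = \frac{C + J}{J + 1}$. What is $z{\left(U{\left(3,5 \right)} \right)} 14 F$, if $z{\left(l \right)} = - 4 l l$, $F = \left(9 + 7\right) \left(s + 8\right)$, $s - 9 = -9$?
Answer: $-28672$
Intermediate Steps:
$s = 0$ ($s = 9 - 9 = 0$)
$U{\left(J,C \right)} = \frac{C + J}{1 + J}$
$F = 128$ ($F = \left(9 + 7\right) \left(0 + 8\right) = 16 \cdot 8 = 128$)
$z{\left(l \right)} = - 4 l^{2}$
$z{\left(U{\left(3,5 \right)} \right)} 14 F = - 4 \left(\frac{5 + 3}{1 + 3}\right)^{2} \cdot 14 \cdot 128 = - 4 \left(\frac{1}{4} \cdot 8\right)^{2} \cdot 14 \cdot 128 = - 4 \cdot 2^{2} \cdot 14 \cdot 128 = \left(-4\right) 4 \cdot 14 \cdot 128 = \left(-16\right) 14 \cdot 128 = \left(-224\right) 128 = -28672$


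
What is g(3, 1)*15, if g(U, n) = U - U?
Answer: 0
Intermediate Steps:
g(U, n) = 0
g(3, 1)*15 = 0*15 = 0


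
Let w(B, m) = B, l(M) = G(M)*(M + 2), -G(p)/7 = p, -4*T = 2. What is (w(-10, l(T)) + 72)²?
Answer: 3844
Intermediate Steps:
T = -½ (T = -¼*2 = -½ ≈ -0.50000)
G(p) = -7*p
l(M) = -7*M*(2 + M) (l(M) = (-7*M)*(M + 2) = (-7*M)*(2 + M) = -7*M*(2 + M))
(w(-10, l(T)) + 72)² = (-10 + 72)² = 62² = 3844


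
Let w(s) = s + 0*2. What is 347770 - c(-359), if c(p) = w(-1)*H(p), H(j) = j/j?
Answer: 347771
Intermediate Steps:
w(s) = s (w(s) = s + 0 = s)
H(j) = 1
c(p) = -1 (c(p) = -1*1 = -1)
347770 - c(-359) = 347770 - 1*(-1) = 347770 + 1 = 347771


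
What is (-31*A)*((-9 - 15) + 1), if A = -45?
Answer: -32085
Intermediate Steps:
(-31*A)*((-9 - 15) + 1) = (-31*(-45))*((-9 - 15) + 1) = 1395*(-24 + 1) = 1395*(-23) = -32085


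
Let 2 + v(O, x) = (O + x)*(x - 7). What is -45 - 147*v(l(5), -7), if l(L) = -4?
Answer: -22389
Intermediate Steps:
v(O, x) = -2 + (-7 + x)*(O + x) (v(O, x) = -2 + (O + x)*(x - 7) = -2 + (O + x)*(-7 + x) = -2 + (-7 + x)*(O + x))
-45 - 147*v(l(5), -7) = -45 - 147*(-2 + (-7)**2 - 7*(-4) - 7*(-7) - 4*(-7)) = -45 - 147*(-2 + 49 + 28 + 49 + 28) = -45 - 147*152 = -45 - 22344 = -22389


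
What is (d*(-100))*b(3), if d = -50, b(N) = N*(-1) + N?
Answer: 0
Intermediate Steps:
b(N) = 0 (b(N) = -N + N = 0)
(d*(-100))*b(3) = -50*(-100)*0 = 5000*0 = 0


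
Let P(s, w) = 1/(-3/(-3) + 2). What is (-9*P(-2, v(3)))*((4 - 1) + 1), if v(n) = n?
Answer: -12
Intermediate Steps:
P(s, w) = ⅓ (P(s, w) = 1/(-3*(-⅓) + 2) = 1/(1 + 2) = 1/3 = ⅓)
(-9*P(-2, v(3)))*((4 - 1) + 1) = (-9*⅓)*((4 - 1) + 1) = -3*(3 + 1) = -3*4 = -12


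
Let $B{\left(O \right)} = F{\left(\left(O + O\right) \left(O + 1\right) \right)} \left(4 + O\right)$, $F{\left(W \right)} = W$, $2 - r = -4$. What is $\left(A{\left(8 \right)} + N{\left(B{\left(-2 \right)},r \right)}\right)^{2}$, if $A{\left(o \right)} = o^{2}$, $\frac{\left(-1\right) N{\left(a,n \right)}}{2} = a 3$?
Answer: $256$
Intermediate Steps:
$r = 6$ ($r = 2 - -4 = 2 + 4 = 6$)
$B{\left(O \right)} = 2 O \left(1 + O\right) \left(4 + O\right)$ ($B{\left(O \right)} = \left(O + O\right) \left(O + 1\right) \left(4 + O\right) = 2 O \left(1 + O\right) \left(4 + O\right)$)
$N{\left(a,n \right)} = - 6 a$ ($N{\left(a,n \right)} = - 2 a 3 = - 2 \cdot 3 a = - 6 a$)
$\left(A{\left(8 \right)} + N{\left(B{\left(-2 \right)},r \right)}\right)^{2} = \left(8^{2} - 6 \cdot 2 \left(-2\right) \left(1 - 2\right) \left(4 - 2\right)\right)^{2} = \left(64 - 6 \cdot 2 \left(-2\right) \left(-1\right) 2\right)^{2} = \left(64 - 48\right)^{2} = 16^{2} = 256$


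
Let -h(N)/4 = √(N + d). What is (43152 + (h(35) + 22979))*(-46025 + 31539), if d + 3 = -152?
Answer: -957973666 + 115888*I*√30 ≈ -9.5797e+8 + 6.3475e+5*I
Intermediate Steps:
d = -155 (d = -3 - 152 = -155)
h(N) = -4*√(-155 + N) (h(N) = -4*√(N - 155) = -4*√(-155 + N))
(43152 + (h(35) + 22979))*(-46025 + 31539) = (43152 + (-4*√(-155 + 35) + 22979))*(-46025 + 31539) = (43152 + (-8*I*√30 + 22979))*(-14486) = (43152 + (22979 - 8*I*√30))*(-14486) = (66131 - 8*I*√30)*(-14486) = -957973666 + 115888*I*√30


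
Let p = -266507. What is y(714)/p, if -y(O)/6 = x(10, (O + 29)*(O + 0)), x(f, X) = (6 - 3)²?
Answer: 54/266507 ≈ 0.00020262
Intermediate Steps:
x(f, X) = 9 (x(f, X) = 3² = 9)
y(O) = -54 (y(O) = -6*9 = -54)
y(714)/p = -54/(-266507) = -54*(-1/266507) = 54/266507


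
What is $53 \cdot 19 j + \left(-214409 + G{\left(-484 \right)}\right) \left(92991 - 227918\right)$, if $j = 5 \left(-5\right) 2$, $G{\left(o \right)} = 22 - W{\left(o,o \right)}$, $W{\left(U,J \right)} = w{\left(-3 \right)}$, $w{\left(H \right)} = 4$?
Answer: $28927084107$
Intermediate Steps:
$W{\left(U,J \right)} = 4$
$G{\left(o \right)} = 18$ ($G{\left(o \right)} = 22 - 4 = 18$)
$j = -50$ ($j = \left(-25\right) 2 = -50$)
$53 \cdot 19 j + \left(-214409 + G{\left(-484 \right)}\right) \left(92991 - 227918\right) = 53 \cdot 19 \left(-50\right) + \left(-214409 + 18\right) \left(92991 - 227918\right) = 1007 \left(-50\right) - -28927134457 = -50350 + 28927134457 = 28927084107$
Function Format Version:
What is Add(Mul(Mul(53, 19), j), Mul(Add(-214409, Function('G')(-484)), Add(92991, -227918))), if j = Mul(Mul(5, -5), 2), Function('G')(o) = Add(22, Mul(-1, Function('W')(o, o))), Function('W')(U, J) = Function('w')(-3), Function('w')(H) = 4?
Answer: 28927084107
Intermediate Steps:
Function('W')(U, J) = 4
Function('G')(o) = 18 (Function('G')(o) = Add(22, Mul(-1, 4)) = Add(22, -4) = 18)
j = -50 (j = Mul(-25, 2) = -50)
Add(Mul(Mul(53, 19), j), Mul(Add(-214409, Function('G')(-484)), Add(92991, -227918))) = Add(Mul(Mul(53, 19), -50), Mul(Add(-214409, 18), Add(92991, -227918))) = Add(Mul(1007, -50), Mul(-214391, -134927)) = Add(-50350, 28927134457) = 28927084107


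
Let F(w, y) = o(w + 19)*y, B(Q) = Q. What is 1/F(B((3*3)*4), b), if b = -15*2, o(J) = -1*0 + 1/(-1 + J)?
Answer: -9/5 ≈ -1.8000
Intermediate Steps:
o(J) = 1/(-1 + J) (o(J) = 0 + 1/(-1 + J) = 1/(-1 + J))
b = -30
F(w, y) = y/(18 + w) (F(w, y) = y/(-1 + (w + 19)) = y/(-1 + (19 + w)) = y/(18 + w))
1/F(B((3*3)*4), b) = 1/(-30/(18 + (3*3)*4)) = 1/(-30/(18 + 9*4)) = 1/(-30/(18 + 36)) = 1/(-30/54) = 1/(-30*1/54) = 1/(-5/9) = -9/5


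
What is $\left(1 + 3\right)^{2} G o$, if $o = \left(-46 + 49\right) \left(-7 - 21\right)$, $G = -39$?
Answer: $52416$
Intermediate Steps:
$o = -84$ ($o = 3 \left(-28\right) = -84$)
$\left(1 + 3\right)^{2} G o = \left(1 + 3\right)^{2} \left(-39\right) \left(-84\right) = 4^{2} \left(-39\right) \left(-84\right) = 16 \left(-39\right) \left(-84\right) = \left(-624\right) \left(-84\right) = 52416$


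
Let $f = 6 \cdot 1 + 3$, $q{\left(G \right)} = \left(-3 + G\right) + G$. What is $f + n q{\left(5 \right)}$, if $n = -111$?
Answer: $-768$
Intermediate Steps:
$q{\left(G \right)} = -3 + 2 G$
$f = 9$ ($f = 6 + 3 = 9$)
$f + n q{\left(5 \right)} = 9 - 111 \left(-3 + 2 \cdot 5\right) = 9 - 111 \left(-3 + 10\right) = 9 - 777 = -768$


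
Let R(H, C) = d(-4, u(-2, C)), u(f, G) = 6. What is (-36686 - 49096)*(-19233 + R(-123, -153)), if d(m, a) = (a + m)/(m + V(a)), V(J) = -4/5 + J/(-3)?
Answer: 1649870436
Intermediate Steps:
V(J) = -⅘ - J/3 (V(J) = -4*⅕ + J*(-⅓) = -⅘ - J/3)
d(m, a) = (a + m)/(-⅘ + m - a/3) (d(m, a) = (a + m)/(m + (-⅘ - a/3)) = (a + m)/(-⅘ + m - a/3))
R(H, C) = -5/17 (R(H, C) = 15*(-1*6 - 1*(-4))/(12 - 15*(-4) + 5*6) = 15*(-6 + 4)/(12 + 60 + 30) = 15*(-2)/102 = 15*(1/102)*(-2) = -5/17)
(-36686 - 49096)*(-19233 + R(-123, -153)) = (-36686 - 49096)*(-19233 - 5/17) = -85782*(-326966/17) = 1649870436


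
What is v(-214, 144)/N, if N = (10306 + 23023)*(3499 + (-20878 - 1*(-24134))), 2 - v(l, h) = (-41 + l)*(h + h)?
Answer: 73442/225137395 ≈ 0.00032621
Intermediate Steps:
v(l, h) = 2 - 2*h*(-41 + l) (v(l, h) = 2 - (-41 + l)*(h + h) = 2 - (-41 + l)*2*h = 2 - 2*h*(-41 + l))
N = 225137395 (N = 33329*(3499 + (-20878 + 24134)) = 33329*(3499 + 3256) = 33329*6755 = 225137395)
v(-214, 144)/N = (2 + 82*144 - 2*144*(-214))/225137395 = (2 + 11808 + 61632)*(1/225137395) = 73442*(1/225137395) = 73442/225137395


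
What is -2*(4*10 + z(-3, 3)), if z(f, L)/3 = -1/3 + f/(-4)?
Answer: -165/2 ≈ -82.500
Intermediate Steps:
z(f, L) = -1 - 3*f/4 (z(f, L) = 3*(-1/3 + f/(-4)) = 3*(-1*1/3 + f*(-1/4)) = 3*(-1/3 - f/4) = -1 - 3*f/4)
-2*(4*10 + z(-3, 3)) = -2*(4*10 + (-1 - 3/4*(-3))) = -2*(40 + (-1 + 9/4)) = -2*(40 + 5/4) = -2*165/4 = -165/2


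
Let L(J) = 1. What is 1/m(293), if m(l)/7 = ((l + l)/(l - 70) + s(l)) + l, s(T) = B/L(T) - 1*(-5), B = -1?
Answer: 223/467719 ≈ 0.00047678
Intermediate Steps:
s(T) = 4 (s(T) = -1/1 - 1*(-5) = -1*1 + 5 = -1 + 5 = 4)
m(l) = 28 + 7*l + 14*l/(-70 + l) (m(l) = 7*(((l + l)/(l - 70) + 4) + l) = 7*(((2*l)/(-70 + l) + 4) + l) = 7*((2*l/(-70 + l) + 4) + l) = 7*((4 + 2*l/(-70 + l)) + l) = 7*(4 + l + 2*l/(-70 + l)) = 28 + 7*l + 14*l/(-70 + l))
1/m(293) = 1/(7*(-280 + 293² - 64*293)/(-70 + 293)) = 1/(7*(-280 + 85849 - 18752)/223) = 1/(7*(1/223)*66817) = 1/(467719/223) = 223/467719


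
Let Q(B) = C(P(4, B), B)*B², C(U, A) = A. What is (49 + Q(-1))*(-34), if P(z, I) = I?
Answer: -1632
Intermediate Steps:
Q(B) = B³ (Q(B) = B*B² = B³)
(49 + Q(-1))*(-34) = (49 + (-1)³)*(-34) = (49 - 1)*(-34) = 48*(-34) = -1632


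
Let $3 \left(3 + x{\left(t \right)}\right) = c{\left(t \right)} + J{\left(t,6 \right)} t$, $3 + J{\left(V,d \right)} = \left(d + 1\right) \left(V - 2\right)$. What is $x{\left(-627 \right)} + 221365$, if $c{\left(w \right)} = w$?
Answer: $1142007$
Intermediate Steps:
$J{\left(V,d \right)} = -3 + \left(1 + d\right) \left(-2 + V\right)$ ($J{\left(V,d \right)} = -3 + \left(d + 1\right) \left(V - 2\right) = -3 + \left(1 + d\right) \left(-2 + V\right)$)
$x{\left(t \right)} = -3 + \frac{t}{3} + \frac{t \left(-17 + 7 t\right)}{3}$ ($x{\left(t \right)} = -3 + \frac{t + \left(-5 + t - 12 + t 6\right) t}{3} = -3 + \frac{t + \left(-5 + t - 12 + 6 t\right) t}{3} = -3 + \frac{t + \left(-17 + 7 t\right) t}{3} = -3 + \frac{t + t \left(-17 + 7 t\right)}{3} = -3 + \left(\frac{t}{3} + \frac{t \left(-17 + 7 t\right)}{3}\right) = -3 + \frac{t}{3} + \frac{t \left(-17 + 7 t\right)}{3}$)
$x{\left(-627 \right)} + 221365 = \left(-3 + \frac{1}{3} \left(-627\right) + \frac{1}{3} \left(-627\right) \left(-17 + 7 \left(-627\right)\right)\right) + 221365 = \left(-3 - 209 + \frac{1}{3} \left(-627\right) \left(-17 - 4389\right)\right) + 221365 = \left(-3 - 209 + \frac{1}{3} \left(-627\right) \left(-4406\right)\right) + 221365 = \left(-3 - 209 + 920854\right) + 221365 = 920642 + 221365 = 1142007$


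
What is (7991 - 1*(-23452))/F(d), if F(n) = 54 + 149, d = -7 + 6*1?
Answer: 31443/203 ≈ 154.89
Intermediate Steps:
d = -1 (d = -7 + 6 = -1)
F(n) = 203
(7991 - 1*(-23452))/F(d) = (7991 - 1*(-23452))/203 = (7991 + 23452)*(1/203) = 31443*(1/203) = 31443/203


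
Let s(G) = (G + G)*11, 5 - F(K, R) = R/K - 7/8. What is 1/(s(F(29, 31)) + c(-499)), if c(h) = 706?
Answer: 116/94161 ≈ 0.0012319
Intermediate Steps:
F(K, R) = 47/8 - R/K (F(K, R) = 5 - (R/K - 7/8) = 5 - (-7/8 + R/K) = 5 + (7/8 - R/K) = 47/8 - R/K)
s(G) = 22*G (s(G) = (2*G)*11 = 22*G)
1/(s(F(29, 31)) + c(-499)) = 1/(22*(47/8 - 1*31/29) + 706) = 1/(22*(47/8 - 1*31*1/29) + 706) = 1/(22*(47/8 - 31/29) + 706) = 1/(22*(1115/232) + 706) = 1/(12265/116 + 706) = 1/(94161/116) = 116/94161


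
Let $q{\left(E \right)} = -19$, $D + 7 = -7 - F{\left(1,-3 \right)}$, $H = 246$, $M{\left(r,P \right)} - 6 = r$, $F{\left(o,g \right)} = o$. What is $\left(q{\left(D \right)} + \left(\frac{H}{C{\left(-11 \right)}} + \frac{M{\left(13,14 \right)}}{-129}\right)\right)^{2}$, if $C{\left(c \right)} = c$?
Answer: $\frac{3469681216}{2013561} \approx 1723.2$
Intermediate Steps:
$M{\left(r,P \right)} = 6 + r$
$D = -15$ ($D = -7 - 8 = -15$)
$\left(q{\left(D \right)} + \left(\frac{H}{C{\left(-11 \right)}} + \frac{M{\left(13,14 \right)}}{-129}\right)\right)^{2} = \left(-19 + \left(\frac{246}{-11} + \frac{6 + 13}{-129}\right)\right)^{2} = \left(-19 + \left(246 \left(- \frac{1}{11}\right) + 19 \left(- \frac{1}{129}\right)\right)\right)^{2} = \left(-19 - \frac{31943}{1419}\right)^{2} = \left(- \frac{58904}{1419}\right)^{2} = \frac{3469681216}{2013561}$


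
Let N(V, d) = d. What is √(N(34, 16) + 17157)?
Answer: √17173 ≈ 131.05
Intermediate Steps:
√(N(34, 16) + 17157) = √(16 + 17157) = √17173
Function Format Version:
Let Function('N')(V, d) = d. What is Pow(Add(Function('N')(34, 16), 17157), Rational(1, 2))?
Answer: Pow(17173, Rational(1, 2)) ≈ 131.05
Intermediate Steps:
Pow(Add(Function('N')(34, 16), 17157), Rational(1, 2)) = Pow(Add(16, 17157), Rational(1, 2)) = Pow(17173, Rational(1, 2))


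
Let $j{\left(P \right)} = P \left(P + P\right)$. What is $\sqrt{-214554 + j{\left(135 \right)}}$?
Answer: $2 i \sqrt{44526} \approx 422.02 i$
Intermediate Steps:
$j{\left(P \right)} = 2 P^{2}$ ($j{\left(P \right)} = P 2 P = 2 P^{2}$)
$\sqrt{-214554 + j{\left(135 \right)}} = \sqrt{-214554 + 2 \cdot 135^{2}} = \sqrt{-214554 + 2 \cdot 18225} = \sqrt{-214554 + 36450} = \sqrt{-178104} = 2 i \sqrt{44526}$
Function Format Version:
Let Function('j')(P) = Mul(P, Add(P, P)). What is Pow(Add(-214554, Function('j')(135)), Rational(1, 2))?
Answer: Mul(2, I, Pow(44526, Rational(1, 2))) ≈ Mul(422.02, I)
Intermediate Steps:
Function('j')(P) = Mul(2, Pow(P, 2)) (Function('j')(P) = Mul(P, Mul(2, P)) = Mul(2, Pow(P, 2)))
Pow(Add(-214554, Function('j')(135)), Rational(1, 2)) = Pow(Add(-214554, Mul(2, Pow(135, 2))), Rational(1, 2)) = Pow(Add(-214554, Mul(2, 18225)), Rational(1, 2)) = Pow(Add(-214554, 36450), Rational(1, 2)) = Pow(-178104, Rational(1, 2)) = Mul(2, I, Pow(44526, Rational(1, 2)))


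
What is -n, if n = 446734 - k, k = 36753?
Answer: -409981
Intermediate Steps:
n = 409981 (n = 446734 - 1*36753 = 446734 - 36753 = 409981)
-n = -1*409981 = -409981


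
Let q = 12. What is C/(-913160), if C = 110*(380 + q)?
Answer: -1078/22829 ≈ -0.047221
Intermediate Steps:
C = 43120 (C = 110*(380 + 12) = 110*392 = 43120)
C/(-913160) = 43120/(-913160) = 43120*(-1/913160) = -1078/22829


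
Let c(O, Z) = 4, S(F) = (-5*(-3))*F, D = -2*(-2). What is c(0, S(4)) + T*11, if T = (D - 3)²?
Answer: 15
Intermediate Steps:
D = 4
S(F) = 15*F
T = 1 (T = (4 - 3)² = 1² = 1)
c(0, S(4)) + T*11 = 4 + 1*11 = 4 + 11 = 15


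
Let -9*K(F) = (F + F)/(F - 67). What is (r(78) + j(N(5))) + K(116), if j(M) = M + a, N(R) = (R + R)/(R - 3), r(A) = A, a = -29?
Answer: 23582/441 ≈ 53.474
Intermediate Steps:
N(R) = 2*R/(-3 + R) (N(R) = (2*R)/(-3 + R) = 2*R/(-3 + R))
j(M) = -29 + M (j(M) = M - 29 = -29 + M)
K(F) = -2*F/(9*(-67 + F)) (K(F) = -(F + F)/(9*(F - 67)) = -2*F/(9*(-67 + F)))
(r(78) + j(N(5))) + K(116) = (78 + (-29 + 2*5/(-3 + 5))) - 2*116/(-603 + 9*116) = (78 + (-29 + 2*5/2)) - 2*116/(-603 + 1044) = (78 + (-29 + 2*5*(½))) - 2*116/441 = (78 + (-29 + 5)) - 2*116*1/441 = (78 - 24) - 232/441 = 54 - 232/441 = 23582/441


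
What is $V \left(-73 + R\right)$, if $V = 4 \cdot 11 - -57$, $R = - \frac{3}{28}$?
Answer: $- \frac{206747}{28} \approx -7383.8$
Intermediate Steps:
$R = - \frac{3}{28}$ ($R = \left(-3\right) \frac{1}{28} = - \frac{3}{28} \approx -0.10714$)
$V = 101$ ($V = 44 + 57 = 101$)
$V \left(-73 + R\right) = 101 \left(-73 - \frac{3}{28}\right) = 101 \left(- \frac{2047}{28}\right) = - \frac{206747}{28}$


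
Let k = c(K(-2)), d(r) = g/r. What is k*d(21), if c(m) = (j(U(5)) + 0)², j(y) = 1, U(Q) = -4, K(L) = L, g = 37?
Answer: 37/21 ≈ 1.7619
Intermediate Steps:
d(r) = 37/r
c(m) = 1 (c(m) = (1 + 0)² = 1² = 1)
k = 1
k*d(21) = 1*(37/21) = 37/21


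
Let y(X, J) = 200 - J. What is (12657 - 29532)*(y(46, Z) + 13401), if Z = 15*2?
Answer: -229010625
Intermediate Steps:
Z = 30
(12657 - 29532)*(y(46, Z) + 13401) = (12657 - 29532)*((200 - 1*30) + 13401) = -16875*((200 - 30) + 13401) = -16875*(170 + 13401) = -16875*13571 = -229010625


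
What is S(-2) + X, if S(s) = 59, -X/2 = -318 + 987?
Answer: -1279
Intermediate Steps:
X = -1338 (X = -2*(-318 + 987) = -2*669 = -1338)
S(-2) + X = 59 - 1338 = -1279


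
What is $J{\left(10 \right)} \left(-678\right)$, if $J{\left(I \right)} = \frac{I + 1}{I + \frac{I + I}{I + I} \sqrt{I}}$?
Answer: $- \frac{2486}{3} + \frac{1243 \sqrt{10}}{15} \approx -566.62$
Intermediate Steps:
$J{\left(I \right)} = \frac{1 + I}{I + \sqrt{I}}$ ($J{\left(I \right)} = \frac{1 + I}{I + \frac{2 I}{2 I} \sqrt{I}} = \frac{1 + I}{I + 2 I \frac{1}{2 I} \sqrt{I}} = \frac{1 + I}{I + 1 \sqrt{I}} = \frac{1 + I}{I + \sqrt{I}}$)
$J{\left(10 \right)} \left(-678\right) = \frac{10 \left(1 + 10\right)}{10^{2} + 10^{\frac{3}{2}}} \left(-678\right) = 10 \frac{1}{100 + 10 \sqrt{10}} \cdot 11 \left(-678\right) = \frac{110}{100 + 10 \sqrt{10}} \left(-678\right) = - \frac{74580}{100 + 10 \sqrt{10}}$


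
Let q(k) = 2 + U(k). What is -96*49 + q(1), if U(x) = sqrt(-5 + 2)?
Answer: -4702 + I*sqrt(3) ≈ -4702.0 + 1.732*I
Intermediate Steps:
U(x) = I*sqrt(3) (U(x) = sqrt(-3) = I*sqrt(3))
q(k) = 2 + I*sqrt(3)
-96*49 + q(1) = -96*49 + (2 + I*sqrt(3)) = -4704 + (2 + I*sqrt(3)) = -4702 + I*sqrt(3)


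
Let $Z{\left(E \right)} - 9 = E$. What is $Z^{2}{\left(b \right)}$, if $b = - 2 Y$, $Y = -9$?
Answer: $729$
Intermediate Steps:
$b = 18$ ($b = \left(-2\right) \left(-9\right) = 18$)
$Z{\left(E \right)} = 9 + E$
$Z^{2}{\left(b \right)} = \left(9 + 18\right)^{2} = 27^{2} = 729$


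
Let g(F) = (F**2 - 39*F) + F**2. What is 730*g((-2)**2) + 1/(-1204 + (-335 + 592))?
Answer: -85722441/947 ≈ -90520.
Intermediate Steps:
g(F) = -39*F + 2*F**2
730*g((-2)**2) + 1/(-1204 + (-335 + 592)) = 730*((-2)**2*(-39 + 2*(-2)**2)) + 1/(-1204 + (-335 + 592)) = 730*(4*(-39 + 2*4)) + 1/(-1204 + 257) = 730*(4*(-39 + 8)) + 1/(-947) = 730*(4*(-31)) - 1/947 = 730*(-124) - 1/947 = -90520 - 1/947 = -85722441/947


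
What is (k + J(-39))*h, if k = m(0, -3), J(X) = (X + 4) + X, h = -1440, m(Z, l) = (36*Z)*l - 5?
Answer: 113760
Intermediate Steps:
m(Z, l) = -5 + 36*Z*l (m(Z, l) = 36*Z*l - 5 = -5 + 36*Z*l)
J(X) = 4 + 2*X (J(X) = (4 + X) + X = 4 + 2*X)
k = -5 (k = -5 + 36*0*(-3) = -5 + 0 = -5)
(k + J(-39))*h = (-5 + (4 + 2*(-39)))*(-1440) = (-5 + (4 - 78))*(-1440) = (-5 - 74)*(-1440) = -79*(-1440) = 113760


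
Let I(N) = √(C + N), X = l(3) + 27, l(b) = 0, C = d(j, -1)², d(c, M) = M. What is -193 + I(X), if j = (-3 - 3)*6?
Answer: -193 + 2*√7 ≈ -187.71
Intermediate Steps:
j = -36 (j = -6*6 = -36)
C = 1 (C = (-1)² = 1)
X = 27 (X = 0 + 27 = 27)
I(N) = √(1 + N)
-193 + I(X) = -193 + √(1 + 27) = -193 + √28 = -193 + 2*√7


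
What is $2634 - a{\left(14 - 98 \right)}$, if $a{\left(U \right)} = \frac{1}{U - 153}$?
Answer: $\frac{624259}{237} \approx 2634.0$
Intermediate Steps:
$a{\left(U \right)} = \frac{1}{-153 + U}$
$2634 - a{\left(14 - 98 \right)} = 2634 - \frac{1}{-153 + \left(14 - 98\right)} = 2634 - \frac{1}{-153 - 84} = 2634 - \frac{1}{-237} = 2634 - - \frac{1}{237} = 2634 + \frac{1}{237} = \frac{624259}{237}$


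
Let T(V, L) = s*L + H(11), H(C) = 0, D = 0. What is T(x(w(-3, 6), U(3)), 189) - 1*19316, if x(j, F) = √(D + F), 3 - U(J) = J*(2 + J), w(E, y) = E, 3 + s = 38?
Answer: -12701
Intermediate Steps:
s = 35 (s = -3 + 38 = 35)
U(J) = 3 - J*(2 + J)
x(j, F) = √F (x(j, F) = √(0 + F) = √F)
T(V, L) = 35*L (T(V, L) = 35*L + 0 = 35*L)
T(x(w(-3, 6), U(3)), 189) - 1*19316 = 35*189 - 1*19316 = 6615 - 19316 = -12701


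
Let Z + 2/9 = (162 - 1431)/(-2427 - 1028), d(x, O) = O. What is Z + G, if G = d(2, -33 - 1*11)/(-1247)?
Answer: 6993397/38775465 ≈ 0.18036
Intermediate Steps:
G = 44/1247 (G = (-33 - 1*11)/(-1247) = (-33 - 11)*(-1/1247) = -44*(-1/1247) = 44/1247 ≈ 0.035285)
Z = 4511/31095 (Z = -2/9 + (162 - 1431)/(-2427 - 1028) = -2/9 - 1269/(-3455) = -2/9 - 1269*(-1/3455) = -2/9 + 1269/3455 = 4511/31095 ≈ 0.14507)
Z + G = 4511/31095 + 44/1247 = 6993397/38775465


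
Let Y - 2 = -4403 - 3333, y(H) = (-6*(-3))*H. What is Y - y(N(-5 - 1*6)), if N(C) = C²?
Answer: -9912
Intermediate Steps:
y(H) = 18*H
Y = -7734 (Y = 2 + (-4403 - 3333) = 2 - 7736 = -7734)
Y - y(N(-5 - 1*6)) = -7734 - 18*(-5 - 1*6)² = -7734 - 18*(-5 - 6)² = -7734 - 18*(-11)² = -7734 - 18*121 = -7734 - 1*2178 = -7734 - 2178 = -9912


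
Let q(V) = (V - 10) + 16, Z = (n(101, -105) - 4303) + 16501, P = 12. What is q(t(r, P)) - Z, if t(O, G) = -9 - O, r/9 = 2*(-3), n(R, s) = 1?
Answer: -12148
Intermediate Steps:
r = -54 (r = 9*(2*(-3)) = 9*(-6) = -54)
Z = 12199 (Z = (1 - 4303) + 16501 = -4302 + 16501 = 12199)
q(V) = 6 + V (q(V) = (-10 + V) + 16 = 6 + V)
q(t(r, P)) - Z = (6 + (-9 - 1*(-54))) - 1*12199 = (6 + (-9 + 54)) - 12199 = (6 + 45) - 12199 = 51 - 12199 = -12148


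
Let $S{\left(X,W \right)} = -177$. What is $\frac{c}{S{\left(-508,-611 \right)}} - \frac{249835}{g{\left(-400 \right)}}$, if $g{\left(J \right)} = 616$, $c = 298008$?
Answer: $- \frac{75931241}{36344} \approx -2089.2$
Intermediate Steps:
$\frac{c}{S{\left(-508,-611 \right)}} - \frac{249835}{g{\left(-400 \right)}} = \frac{298008}{-177} - \frac{249835}{616} = 298008 \left(- \frac{1}{177}\right) - \frac{249835}{616} = - \frac{99336}{59} - \frac{249835}{616} = - \frac{75931241}{36344}$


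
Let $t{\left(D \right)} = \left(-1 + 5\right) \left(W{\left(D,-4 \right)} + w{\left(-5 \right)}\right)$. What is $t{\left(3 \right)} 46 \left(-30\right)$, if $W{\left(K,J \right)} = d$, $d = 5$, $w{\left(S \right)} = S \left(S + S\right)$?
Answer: $-303600$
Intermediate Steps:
$w{\left(S \right)} = 2 S^{2}$ ($w{\left(S \right)} = S 2 S = 2 S^{2}$)
$W{\left(K,J \right)} = 5$
$t{\left(D \right)} = 220$ ($t{\left(D \right)} = \left(-1 + 5\right) \left(5 + 2 \left(-5\right)^{2}\right) = 4 \left(5 + 2 \cdot 25\right) = 4 \left(5 + 50\right) = 4 \cdot 55 = 220$)
$t{\left(3 \right)} 46 \left(-30\right) = 220 \cdot 46 \left(-30\right) = 10120 \left(-30\right) = -303600$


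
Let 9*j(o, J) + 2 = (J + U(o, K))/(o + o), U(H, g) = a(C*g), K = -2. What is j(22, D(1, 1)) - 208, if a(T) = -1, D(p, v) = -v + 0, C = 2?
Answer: -4581/22 ≈ -208.23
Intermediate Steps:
D(p, v) = -v
U(H, g) = -1
j(o, J) = -2/9 + (-1 + J)/(18*o) (j(o, J) = -2/9 + ((J - 1)/(o + o))/9 = -2/9 + ((-1 + J)/((2*o)))/9 = -2/9 + ((-1 + J)*(1/(2*o)))/9 = -2/9 + ((-1 + J)/(2*o))/9 = -2/9 + (-1 + J)/(18*o))
j(22, D(1, 1)) - 208 = (1/18)*(-1 - 1*1 - 4*22)/22 - 208 = (1/18)*(1/22)*(-1 - 1 - 88) - 208 = (1/18)*(1/22)*(-90) - 208 = -5/22 - 208 = -4581/22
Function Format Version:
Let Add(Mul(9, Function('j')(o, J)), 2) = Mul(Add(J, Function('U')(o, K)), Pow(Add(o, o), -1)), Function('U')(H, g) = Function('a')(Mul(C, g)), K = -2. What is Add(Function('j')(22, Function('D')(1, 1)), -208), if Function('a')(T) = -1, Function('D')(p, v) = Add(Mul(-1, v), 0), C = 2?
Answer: Rational(-4581, 22) ≈ -208.23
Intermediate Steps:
Function('D')(p, v) = Mul(-1, v)
Function('U')(H, g) = -1
Function('j')(o, J) = Add(Rational(-2, 9), Mul(Rational(1, 18), Pow(o, -1), Add(-1, J))) (Function('j')(o, J) = Add(Rational(-2, 9), Mul(Rational(1, 9), Mul(Add(J, -1), Pow(Add(o, o), -1)))) = Add(Rational(-2, 9), Mul(Rational(1, 9), Mul(Add(-1, J), Pow(Mul(2, o), -1)))) = Add(Rational(-2, 9), Mul(Rational(1, 9), Mul(Add(-1, J), Mul(Rational(1, 2), Pow(o, -1))))) = Add(Rational(-2, 9), Mul(Rational(1, 9), Mul(Rational(1, 2), Pow(o, -1), Add(-1, J)))) = Add(Rational(-2, 9), Mul(Rational(1, 18), Pow(o, -1), Add(-1, J))))
Add(Function('j')(22, Function('D')(1, 1)), -208) = Add(Mul(Rational(1, 18), Pow(22, -1), Add(-1, Mul(-1, 1), Mul(-4, 22))), -208) = Add(Mul(Rational(1, 18), Rational(1, 22), Add(-1, -1, -88)), -208) = Add(Mul(Rational(1, 18), Rational(1, 22), -90), -208) = Add(Rational(-5, 22), -208) = Rational(-4581, 22)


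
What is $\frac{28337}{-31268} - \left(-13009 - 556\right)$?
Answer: $\frac{424122083}{31268} \approx 13564.0$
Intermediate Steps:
$\frac{28337}{-31268} - \left(-13009 - 556\right) = 28337 \left(- \frac{1}{31268}\right) - -13565 = - \frac{28337}{31268} + 13565 = \frac{424122083}{31268}$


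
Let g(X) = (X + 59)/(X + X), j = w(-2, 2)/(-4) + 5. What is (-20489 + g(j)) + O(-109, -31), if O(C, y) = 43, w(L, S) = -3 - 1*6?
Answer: -1185603/58 ≈ -20441.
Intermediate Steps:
w(L, S) = -9 (w(L, S) = -3 - 6 = -9)
j = 29/4 (j = -9/(-4) + 5 = -9*(-¼) + 5 = 9/4 + 5 = 29/4 ≈ 7.2500)
g(X) = (59 + X)/(2*X) (g(X) = (59 + X)/((2*X)) = (59 + X)*(1/(2*X)) = (59 + X)/(2*X))
(-20489 + g(j)) + O(-109, -31) = (-20489 + (59 + 29/4)/(2*(29/4))) + 43 = (-20489 + (½)*(4/29)*(265/4)) + 43 = (-20489 + 265/58) + 43 = -1188097/58 + 43 = -1185603/58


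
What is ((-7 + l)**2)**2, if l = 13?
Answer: 1296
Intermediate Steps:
((-7 + l)**2)**2 = ((-7 + 13)**2)**2 = (6**2)**2 = 36**2 = 1296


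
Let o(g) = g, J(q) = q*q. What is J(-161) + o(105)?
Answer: 26026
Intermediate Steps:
J(q) = q²
J(-161) + o(105) = (-161)² + 105 = 25921 + 105 = 26026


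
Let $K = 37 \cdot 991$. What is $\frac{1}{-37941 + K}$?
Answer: $- \frac{1}{1274} \approx -0.00078493$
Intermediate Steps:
$K = 36667$
$\frac{1}{-37941 + K} = \frac{1}{-37941 + 36667} = \frac{1}{-1274} = - \frac{1}{1274}$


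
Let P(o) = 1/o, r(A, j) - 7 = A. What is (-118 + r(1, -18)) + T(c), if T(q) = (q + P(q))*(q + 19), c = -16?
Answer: -2531/16 ≈ -158.19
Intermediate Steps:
r(A, j) = 7 + A
P(o) = 1/o
T(q) = (19 + q)*(q + 1/q) (T(q) = (q + 1/q)*(q + 19) = (q + 1/q)*(19 + q) = (19 + q)*(q + 1/q))
(-118 + r(1, -18)) + T(c) = (-118 + (7 + 1)) + (1 + (-16)² + 19*(-16) + 19/(-16)) = (-118 + 8) + (1 + 256 - 304 + 19*(-1/16)) = -110 + (1 + 256 - 304 - 19/16) = -110 - 771/16 = -2531/16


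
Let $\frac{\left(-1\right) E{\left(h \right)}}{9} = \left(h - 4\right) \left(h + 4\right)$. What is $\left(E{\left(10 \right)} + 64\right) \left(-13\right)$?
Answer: $8996$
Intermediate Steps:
$E{\left(h \right)} = - 9 \left(-4 + h\right) \left(4 + h\right)$ ($E{\left(h \right)} = - 9 \left(h - 4\right) \left(h + 4\right) = - 9 \left(-4 + h\right) \left(4 + h\right)$)
$\left(E{\left(10 \right)} + 64\right) \left(-13\right) = \left(\left(144 - 9 \cdot 10^{2}\right) + 64\right) \left(-13\right) = \left(\left(144 - 900\right) + 64\right) \left(-13\right) = \left(-756 + 64\right) \left(-13\right) = \left(-692\right) \left(-13\right) = 8996$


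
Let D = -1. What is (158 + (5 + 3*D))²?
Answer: 25600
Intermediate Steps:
(158 + (5 + 3*D))² = (158 + (5 + 3*(-1)))² = (158 + (5 - 3))² = (158 + 2)² = 160² = 25600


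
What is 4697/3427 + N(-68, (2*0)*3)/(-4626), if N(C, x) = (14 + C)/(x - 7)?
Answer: 8439622/6165173 ≈ 1.3689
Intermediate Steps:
N(C, x) = (14 + C)/(-7 + x)
4697/3427 + N(-68, (2*0)*3)/(-4626) = 4697/3427 + ((14 - 68)/(-7 + (2*0)*3))/(-4626) = 4697*(1/3427) + (-54/(-7 + 0*3))*(-1/4626) = 4697/3427 + (-54/(-7 + 0))*(-1/4626) = 4697/3427 + (-54/(-7))*(-1/4626) = 4697/3427 - ⅐*(-54)*(-1/4626) = 4697/3427 + (54/7)*(-1/4626) = 4697/3427 - 3/1799 = 8439622/6165173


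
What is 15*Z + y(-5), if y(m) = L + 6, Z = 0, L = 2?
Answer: 8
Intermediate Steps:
y(m) = 8 (y(m) = 2 + 6 = 8)
15*Z + y(-5) = 15*0 + 8 = 0 + 8 = 8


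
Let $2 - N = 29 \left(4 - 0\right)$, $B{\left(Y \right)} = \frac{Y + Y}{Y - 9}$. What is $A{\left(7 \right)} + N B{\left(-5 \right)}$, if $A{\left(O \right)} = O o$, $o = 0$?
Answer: $- \frac{570}{7} \approx -81.429$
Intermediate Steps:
$B{\left(Y \right)} = \frac{2 Y}{-9 + Y}$
$N = -114$ ($N = 2 - 29 \left(4 - 0\right) = 2 - 29 \left(4 + 0\right) = 2 - 29 \cdot 4 = 2 - 116 = -114$)
$A{\left(O \right)} = 0$ ($A{\left(O \right)} = O 0 = 0$)
$A{\left(7 \right)} + N B{\left(-5 \right)} = 0 - 114 \cdot 2 \left(-5\right) \frac{1}{-9 - 5} = 0 - 114 \cdot 2 \left(-5\right) \frac{1}{-14} = 0 - 114 \cdot 2 \left(-5\right) \left(- \frac{1}{14}\right) = 0 - \frac{570}{7} = - \frac{570}{7}$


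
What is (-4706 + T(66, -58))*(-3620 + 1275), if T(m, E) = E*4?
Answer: 11579610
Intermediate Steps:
T(m, E) = 4*E
(-4706 + T(66, -58))*(-3620 + 1275) = (-4706 + 4*(-58))*(-3620 + 1275) = (-4706 - 232)*(-2345) = -4938*(-2345) = 11579610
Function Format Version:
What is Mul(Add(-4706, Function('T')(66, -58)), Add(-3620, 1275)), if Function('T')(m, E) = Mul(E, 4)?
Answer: 11579610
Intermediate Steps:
Function('T')(m, E) = Mul(4, E)
Mul(Add(-4706, Function('T')(66, -58)), Add(-3620, 1275)) = Mul(Add(-4706, Mul(4, -58)), Add(-3620, 1275)) = Mul(Add(-4706, -232), -2345) = Mul(-4938, -2345) = 11579610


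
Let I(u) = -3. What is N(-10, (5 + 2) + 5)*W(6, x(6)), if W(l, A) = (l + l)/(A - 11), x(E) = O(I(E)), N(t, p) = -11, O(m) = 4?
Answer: 132/7 ≈ 18.857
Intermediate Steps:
x(E) = 4
W(l, A) = 2*l/(-11 + A) (W(l, A) = (2*l)/(-11 + A) = 2*l/(-11 + A))
N(-10, (5 + 2) + 5)*W(6, x(6)) = -22*6/(-11 + 4) = -22*6/(-7) = -22*6*(-1)/7 = -11*(-12/7) = 132/7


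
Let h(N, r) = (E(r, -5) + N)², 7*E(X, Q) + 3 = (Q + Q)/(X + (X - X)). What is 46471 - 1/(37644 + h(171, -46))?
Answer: 80404412898402/1730206213 ≈ 46471.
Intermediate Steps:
E(X, Q) = -3/7 + 2*Q/(7*X) (E(X, Q) = -3/7 + ((Q + Q)/(X + (X - X)))/7 = -3/7 + ((2*Q)/(X + 0))/7 = -3/7 + ((2*Q)/X)/7 = -3/7 + (2*Q/X)/7 = -3/7 + 2*Q/(7*X))
h(N, r) = (N + (-10 - 3*r)/(7*r))² (h(N, r) = ((-3*r + 2*(-5))/(7*r) + N)² = ((-3*r - 10)/(7*r) + N)² = ((-10 - 3*r)/(7*r) + N)² = (N + (-10 - 3*r)/(7*r))²)
46471 - 1/(37644 + h(171, -46)) = 46471 - 1/(37644 + (1/49)*(-10 - 3*(-46) + 7*171*(-46))²/(-46)²) = 46471 - 1/(37644 + (1/49)*(1/2116)*(-10 + 138 - 55062)²) = 46471 - 1/(37644 + (1/49)*(1/2116)*(-54934)²) = 46471 - 1/(37644 + (1/49)*(1/2116)*3017744356) = 46471 - 1/(37644 + 754436089/25921) = 46471 - 1/1730206213/25921 = 46471 - 1*25921/1730206213 = 46471 - 25921/1730206213 = 80404412898402/1730206213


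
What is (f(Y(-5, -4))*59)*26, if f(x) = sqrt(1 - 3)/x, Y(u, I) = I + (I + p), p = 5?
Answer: -1534*I*sqrt(2)/3 ≈ -723.13*I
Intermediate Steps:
Y(u, I) = 5 + 2*I (Y(u, I) = I + (I + 5) = I + (5 + I) = 5 + 2*I)
f(x) = I*sqrt(2)/x (f(x) = sqrt(-2)/x = (I*sqrt(2))/x = I*sqrt(2)/x)
(f(Y(-5, -4))*59)*26 = ((I*sqrt(2)/(5 + 2*(-4)))*59)*26 = ((I*sqrt(2)/(5 - 8))*59)*26 = ((I*sqrt(2)/(-3))*59)*26 = ((I*sqrt(2)*(-1/3))*59)*26 = (-I*sqrt(2)/3*59)*26 = -59*I*sqrt(2)/3*26 = -1534*I*sqrt(2)/3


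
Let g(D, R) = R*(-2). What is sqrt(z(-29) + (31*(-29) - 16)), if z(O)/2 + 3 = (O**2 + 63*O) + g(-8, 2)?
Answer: I*sqrt(2901) ≈ 53.861*I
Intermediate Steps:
g(D, R) = -2*R
z(O) = -14 + 2*O**2 + 126*O (z(O) = -6 + 2*((O**2 + 63*O) - 2*2) = -6 + 2*((O**2 + 63*O) - 4) = -6 + 2*(-4 + O**2 + 63*O) = -6 + (-8 + 2*O**2 + 126*O) = -14 + 2*O**2 + 126*O)
sqrt(z(-29) + (31*(-29) - 16)) = sqrt((-14 + 2*(-29)**2 + 126*(-29)) + (31*(-29) - 16)) = sqrt((-14 + 2*841 - 3654) + (-899 - 16)) = sqrt((-14 + 1682 - 3654) - 915) = sqrt(-1986 - 915) = sqrt(-2901) = I*sqrt(2901)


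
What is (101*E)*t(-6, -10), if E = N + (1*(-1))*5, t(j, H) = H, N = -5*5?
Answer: 30300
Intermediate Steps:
N = -25
E = -30 (E = -25 + (1*(-1))*5 = -25 - 1*5 = -25 - 5 = -30)
(101*E)*t(-6, -10) = (101*(-30))*(-10) = -3030*(-10) = 30300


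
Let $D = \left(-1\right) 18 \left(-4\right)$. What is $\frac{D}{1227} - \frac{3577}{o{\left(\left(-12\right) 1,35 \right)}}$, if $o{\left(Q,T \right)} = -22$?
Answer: $\frac{1463521}{8998} \approx 162.65$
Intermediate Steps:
$D = 72$ ($D = \left(-18\right) \left(-4\right) = 72$)
$\frac{D}{1227} - \frac{3577}{o{\left(\left(-12\right) 1,35 \right)}} = \frac{72}{1227} - \frac{3577}{-22} = 72 \cdot \frac{1}{1227} - - \frac{3577}{22} = \frac{24}{409} + \frac{3577}{22} = \frac{1463521}{8998}$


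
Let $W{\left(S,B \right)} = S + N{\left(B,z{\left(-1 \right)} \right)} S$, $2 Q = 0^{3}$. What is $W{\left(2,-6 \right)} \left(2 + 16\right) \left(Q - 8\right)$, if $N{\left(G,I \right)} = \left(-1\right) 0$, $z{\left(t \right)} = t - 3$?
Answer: $-288$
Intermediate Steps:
$z{\left(t \right)} = -3 + t$
$N{\left(G,I \right)} = 0$
$Q = 0$ ($Q = \frac{0^{3}}{2} = \frac{1}{2} \cdot 0 = 0$)
$W{\left(S,B \right)} = S$ ($W{\left(S,B \right)} = S + 0 S = S + 0 = S$)
$W{\left(2,-6 \right)} \left(2 + 16\right) \left(Q - 8\right) = 2 \left(2 + 16\right) \left(0 - 8\right) = 2 \cdot 18 \left(-8\right) = 2 \left(-144\right) = -288$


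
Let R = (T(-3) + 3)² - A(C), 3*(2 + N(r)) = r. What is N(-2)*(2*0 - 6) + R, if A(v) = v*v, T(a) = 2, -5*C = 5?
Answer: 40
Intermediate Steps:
C = -1 (C = -⅕*5 = -1)
N(r) = -2 + r/3
A(v) = v²
R = 24 (R = (2 + 3)² - 1*(-1)² = 5² - 1*1 = 25 - 1 = 24)
N(-2)*(2*0 - 6) + R = (-2 + (⅓)*(-2))*(2*0 - 6) + 24 = (-2 - ⅔)*(0 - 6) + 24 = -8/3*(-6) + 24 = 16 + 24 = 40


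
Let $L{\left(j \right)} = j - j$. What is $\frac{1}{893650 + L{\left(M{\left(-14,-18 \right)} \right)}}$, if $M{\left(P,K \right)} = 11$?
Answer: $\frac{1}{893650} \approx 1.119 \cdot 10^{-6}$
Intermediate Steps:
$L{\left(j \right)} = 0$
$\frac{1}{893650 + L{\left(M{\left(-14,-18 \right)} \right)}} = \frac{1}{893650 + 0} = \frac{1}{893650}$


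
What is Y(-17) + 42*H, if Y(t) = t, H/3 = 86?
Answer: 10819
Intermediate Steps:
H = 258 (H = 3*86 = 258)
Y(-17) + 42*H = -17 + 42*258 = -17 + 10836 = 10819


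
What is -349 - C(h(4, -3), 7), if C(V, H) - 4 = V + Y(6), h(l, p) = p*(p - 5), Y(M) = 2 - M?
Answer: -373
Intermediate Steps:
h(l, p) = p*(-5 + p)
C(V, H) = V (C(V, H) = 4 + (V + (2 - 1*6)) = 4 + (V + (2 - 6)) = 4 + (V - 4) = 4 + (-4 + V) = V)
-349 - C(h(4, -3), 7) = -349 - (-3)*(-5 - 3) = -349 - (-3)*(-8) = -349 - 1*24 = -349 - 24 = -373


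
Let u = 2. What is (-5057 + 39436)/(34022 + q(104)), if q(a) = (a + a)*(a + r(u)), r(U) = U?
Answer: 34379/56070 ≈ 0.61314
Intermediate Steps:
q(a) = 2*a*(2 + a) (q(a) = (a + a)*(a + 2) = (2*a)*(2 + a) = 2*a*(2 + a))
(-5057 + 39436)/(34022 + q(104)) = (-5057 + 39436)/(34022 + 2*104*(2 + 104)) = 34379/(34022 + 2*104*106) = 34379/(34022 + 22048) = 34379/56070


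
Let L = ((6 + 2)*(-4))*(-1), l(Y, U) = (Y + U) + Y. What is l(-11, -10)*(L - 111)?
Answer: 2528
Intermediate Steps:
l(Y, U) = U + 2*Y (l(Y, U) = (U + Y) + Y = U + 2*Y)
L = 32 (L = (8*(-4))*(-1) = -32*(-1) = 32)
l(-11, -10)*(L - 111) = (-10 + 2*(-11))*(32 - 111) = (-10 - 22)*(-79) = -32*(-79) = 2528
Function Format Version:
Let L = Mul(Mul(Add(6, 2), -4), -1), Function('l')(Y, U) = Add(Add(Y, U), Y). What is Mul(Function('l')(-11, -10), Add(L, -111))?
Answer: 2528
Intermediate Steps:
Function('l')(Y, U) = Add(U, Mul(2, Y)) (Function('l')(Y, U) = Add(Add(U, Y), Y) = Add(U, Mul(2, Y)))
L = 32 (L = Mul(Mul(8, -4), -1) = Mul(-32, -1) = 32)
Mul(Function('l')(-11, -10), Add(L, -111)) = Mul(Add(-10, Mul(2, -11)), Add(32, -111)) = Mul(Add(-10, -22), -79) = Mul(-32, -79) = 2528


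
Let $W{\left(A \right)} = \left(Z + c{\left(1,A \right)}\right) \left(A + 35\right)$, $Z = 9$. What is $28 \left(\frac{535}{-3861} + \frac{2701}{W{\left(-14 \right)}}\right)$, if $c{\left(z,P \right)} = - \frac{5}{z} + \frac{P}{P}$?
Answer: $\frac{13829848}{19305} \approx 716.39$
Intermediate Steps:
$c{\left(z,P \right)} = 1 - \frac{5}{z}$ ($c{\left(z,P \right)} = - \frac{5}{z} + 1 = 1 - \frac{5}{z}$)
$W{\left(A \right)} = 175 + 5 A$ ($W{\left(A \right)} = \left(9 + \frac{-5 + 1}{1}\right) \left(A + 35\right) = \left(9 + 1 \left(-4\right)\right) \left(35 + A\right) = \left(9 - 4\right) \left(35 + A\right) = 5 \left(35 + A\right) = 175 + 5 A$)
$28 \left(\frac{535}{-3861} + \frac{2701}{W{\left(-14 \right)}}\right) = 28 \left(\frac{535}{-3861} + \frac{2701}{175 + 5 \left(-14\right)}\right) = 28 \left(535 \left(- \frac{1}{3861}\right) + \frac{2701}{175 - 70}\right) = 28 \left(- \frac{535}{3861} + \frac{2701}{105}\right) = 28 \cdot \frac{3457462}{135135} = \frac{13829848}{19305}$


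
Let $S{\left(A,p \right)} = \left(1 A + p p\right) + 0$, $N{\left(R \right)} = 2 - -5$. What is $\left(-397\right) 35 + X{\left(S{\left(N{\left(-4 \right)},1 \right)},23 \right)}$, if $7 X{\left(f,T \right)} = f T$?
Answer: $- \frac{97081}{7} \approx -13869.0$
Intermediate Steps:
$N{\left(R \right)} = 7$ ($N{\left(R \right)} = 2 + 5 = 7$)
$S{\left(A,p \right)} = A + p^{2}$ ($S{\left(A,p \right)} = \left(A + p^{2}\right) + 0 = A + p^{2}$)
$X{\left(f,T \right)} = \frac{T f}{7}$ ($X{\left(f,T \right)} = \frac{f T}{7} = \frac{T f}{7}$)
$\left(-397\right) 35 + X{\left(S{\left(N{\left(-4 \right)},1 \right)},23 \right)} = \left(-397\right) 35 + \frac{1}{7} \cdot 23 \left(7 + 1^{2}\right) = -13895 + \frac{1}{7} \cdot 23 \left(7 + 1\right) = -13895 + \frac{1}{7} \cdot 23 \cdot 8 = -13895 + \frac{184}{7} = - \frac{97081}{7}$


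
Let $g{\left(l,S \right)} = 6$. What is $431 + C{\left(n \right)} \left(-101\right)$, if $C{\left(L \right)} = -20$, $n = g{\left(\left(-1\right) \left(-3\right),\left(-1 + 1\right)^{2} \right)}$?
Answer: $2451$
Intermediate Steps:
$n = 6$
$431 + C{\left(n \right)} \left(-101\right) = 431 - -2020 = 431 + 2020 = 2451$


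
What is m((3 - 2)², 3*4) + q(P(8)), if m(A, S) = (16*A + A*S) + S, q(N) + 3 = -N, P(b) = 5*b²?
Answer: -283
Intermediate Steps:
q(N) = -3 - N
m(A, S) = S + 16*A + A*S
m((3 - 2)², 3*4) + q(P(8)) = (3*4 + 16*(3 - 2)² + (3 - 2)²*(3*4)) + (-3 - 5*8²) = (12 + 16*1² + 1²*12) + (-3 - 5*64) = (12 + 16*1 + 1*12) + (-3 - 1*320) = (12 + 16 + 12) + (-3 - 320) = 40 - 323 = -283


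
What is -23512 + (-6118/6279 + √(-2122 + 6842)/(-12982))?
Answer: -917006/39 - 2*√295/6491 ≈ -23513.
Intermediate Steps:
-23512 + (-6118/6279 + √(-2122 + 6842)/(-12982)) = -23512 + (-6118*1/6279 + √4720*(-1/12982)) = -23512 + (-38/39 + (4*√295)*(-1/12982)) = -23512 + (-38/39 - 2*√295/6491) = -917006/39 - 2*√295/6491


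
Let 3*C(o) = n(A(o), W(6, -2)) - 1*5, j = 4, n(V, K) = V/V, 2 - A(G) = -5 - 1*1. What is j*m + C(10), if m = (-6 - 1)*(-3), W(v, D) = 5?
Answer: 248/3 ≈ 82.667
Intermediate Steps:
A(G) = 8 (A(G) = 2 - (-5 - 1*1) = 2 - (-5 - 1) = 2 - 1*(-6) = 2 + 6 = 8)
n(V, K) = 1
C(o) = -4/3 (C(o) = (1 - 1*5)/3 = (1 - 5)/3 = (⅓)*(-4) = -4/3)
m = 21 (m = -7*(-3) = 21)
j*m + C(10) = 4*21 - 4/3 = 84 - 4/3 = 248/3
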